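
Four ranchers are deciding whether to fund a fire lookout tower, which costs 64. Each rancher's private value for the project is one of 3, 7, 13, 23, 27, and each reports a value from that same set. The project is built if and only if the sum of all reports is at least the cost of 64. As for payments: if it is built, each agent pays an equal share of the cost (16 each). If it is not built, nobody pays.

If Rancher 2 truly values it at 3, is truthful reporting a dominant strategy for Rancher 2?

Yes

Check each profile of the others' reports and compare truth against every alternative report.
Others report (3, 27, 27): truth gives 0, best alternative gives -13.
Others report (7, 23, 27): truth gives 0, best alternative gives -13.
Others report (7, 27, 23): truth gives 0, best alternative gives -13.
Others report (13, 23, 23): truth gives 0, best alternative gives -13.
Others report (23, 7, 27): truth gives 0, best alternative gives -13.
Others report (23, 13, 23): truth gives 0, best alternative gives -13.
(Remaining 119 profiles checked similarly; truth is weakly best in each.)
In every case the truthful report is at least as good as any alternative, so it is a dominant strategy.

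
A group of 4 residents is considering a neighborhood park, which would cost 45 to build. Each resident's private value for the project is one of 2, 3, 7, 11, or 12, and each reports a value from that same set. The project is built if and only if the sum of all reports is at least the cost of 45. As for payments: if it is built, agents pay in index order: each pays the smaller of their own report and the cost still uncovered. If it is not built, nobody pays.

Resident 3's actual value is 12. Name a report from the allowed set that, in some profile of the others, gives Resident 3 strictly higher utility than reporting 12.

Suppose Resident 1 reports 11, Resident 2 reports 11 and Resident 4 reports 12.
Report 12: project built, pays 12, utility 12 - 12 = 0.
Report 11: project built, pays 11, utility 12 - 11 = 1.
So reporting 11 beats truth here (1 > 0).

11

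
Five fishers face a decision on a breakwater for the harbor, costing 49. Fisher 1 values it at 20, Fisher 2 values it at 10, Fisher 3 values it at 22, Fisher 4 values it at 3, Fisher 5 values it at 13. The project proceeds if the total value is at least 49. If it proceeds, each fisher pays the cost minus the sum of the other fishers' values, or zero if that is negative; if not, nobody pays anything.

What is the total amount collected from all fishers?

Total value 68 ≥ cost 49, so it is built.
Fisher 1: others sum to 48; max(0, 49 - 48) = 1.
Fisher 2: others sum to 58; max(0, 49 - 58) = 0.
Fisher 3: others sum to 46; max(0, 49 - 46) = 3.
Fisher 4: others sum to 65; max(0, 49 - 65) = 0.
Fisher 5: others sum to 55; max(0, 49 - 55) = 0.
Total collected = 1 + 0 + 3 + 0 + 0 = 4.

4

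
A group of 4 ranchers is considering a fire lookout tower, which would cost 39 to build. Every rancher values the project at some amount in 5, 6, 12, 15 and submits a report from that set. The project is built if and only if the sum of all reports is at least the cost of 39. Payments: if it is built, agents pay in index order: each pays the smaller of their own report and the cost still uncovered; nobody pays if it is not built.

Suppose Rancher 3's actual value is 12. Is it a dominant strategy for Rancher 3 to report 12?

No

Consider the case where Rancher 1 reports 5, Rancher 2 reports 15 and Rancher 4 reports 15.
Truthful report 12: project built, pays 12, utility 12 - 12 = 0.
Report 5 instead: project built, pays 5, utility 12 - 5 = 7.
Since 7 > 0, reporting 5 is strictly better here, so truthful reporting is not dominant.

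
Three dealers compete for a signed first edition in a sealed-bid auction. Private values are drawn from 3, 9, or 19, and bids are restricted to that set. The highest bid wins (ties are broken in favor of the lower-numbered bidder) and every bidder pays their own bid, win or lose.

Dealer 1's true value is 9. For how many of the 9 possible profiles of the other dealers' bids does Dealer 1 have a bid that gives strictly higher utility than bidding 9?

Others bid (3, 3): truth gives 0; bid 3 gives 6 > 0. Violating.
Others bid (3, 19): truth gives -9; bid 3 gives -3 > -9. Violating.
Others bid (9, 19): truth gives -9; bid 3 gives -3 > -9. Violating.
Others bid (19, 3): truth gives -9; bid 3 gives -3 > -9. Violating.
Others bid (3, 9): truth gives 0; no alternative beats it.
Others bid (9, 3): truth gives 0; no alternative beats it.
(Checking all 9 profiles: 6 have a profitable deviation, 3 do not.)

6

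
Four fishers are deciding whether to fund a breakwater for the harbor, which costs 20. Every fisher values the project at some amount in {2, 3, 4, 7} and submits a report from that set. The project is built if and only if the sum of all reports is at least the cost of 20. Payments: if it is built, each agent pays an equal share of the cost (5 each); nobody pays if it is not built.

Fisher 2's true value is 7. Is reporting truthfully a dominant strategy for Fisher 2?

Yes

Check each profile of the others' reports and compare truth against every alternative report.
Others report (2, 4, 7): truth gives 2, best alternative gives 0.
Others report (2, 7, 4): truth gives 2, best alternative gives 0.
Others report (3, 3, 7): truth gives 2, best alternative gives 0.
Others report (3, 4, 7): truth gives 2, best alternative gives 0.
Others report (3, 7, 3): truth gives 2, best alternative gives 0.
Others report (3, 7, 4): truth gives 2, best alternative gives 0.
(Remaining 58 profiles checked similarly; truth is weakly best in each.)
In every case the truthful report is at least as good as any alternative, so it is a dominant strategy.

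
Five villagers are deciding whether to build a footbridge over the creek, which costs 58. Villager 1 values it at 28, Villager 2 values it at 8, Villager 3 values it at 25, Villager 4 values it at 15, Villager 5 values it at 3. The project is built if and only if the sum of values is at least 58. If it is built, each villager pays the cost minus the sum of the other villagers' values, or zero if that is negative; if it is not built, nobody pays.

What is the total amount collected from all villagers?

11

Total value 79 ≥ cost 58, so it is built.
Villager 1: others sum to 51; max(0, 58 - 51) = 7.
Villager 2: others sum to 71; max(0, 58 - 71) = 0.
Villager 3: others sum to 54; max(0, 58 - 54) = 4.
Villager 4: others sum to 64; max(0, 58 - 64) = 0.
Villager 5: others sum to 76; max(0, 58 - 76) = 0.
Total collected = 7 + 0 + 4 + 0 + 0 = 11.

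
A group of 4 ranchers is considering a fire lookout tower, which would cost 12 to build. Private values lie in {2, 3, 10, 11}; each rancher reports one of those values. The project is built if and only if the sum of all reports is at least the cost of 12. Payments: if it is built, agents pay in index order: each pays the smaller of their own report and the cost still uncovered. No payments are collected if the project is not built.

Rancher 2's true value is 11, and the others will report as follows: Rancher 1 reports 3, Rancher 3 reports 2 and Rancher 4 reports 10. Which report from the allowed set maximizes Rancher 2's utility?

2

Report 2: project built, pays 2, utility 11 - 2 = 9.
Report 3: project built, pays 3, utility 11 - 3 = 8.
Report 10: project built, pays 9, utility 11 - 9 = 2.
Report 11: project built, pays 9, utility 11 - 9 = 2.
The best choice is 2 with utility 9.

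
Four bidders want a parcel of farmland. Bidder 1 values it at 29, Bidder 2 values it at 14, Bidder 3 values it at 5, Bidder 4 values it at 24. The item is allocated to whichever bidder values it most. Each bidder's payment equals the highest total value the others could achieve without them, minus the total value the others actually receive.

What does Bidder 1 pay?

Bidder 1 has the highest value and receives the item.
Without Bidder 1, the item would go to the next-highest value, 24, so the others could achieve 24.
With Bidder 1 present and winning, the others receive nothing, so their total is 0.
Payment = 24 - 0 = 24.

24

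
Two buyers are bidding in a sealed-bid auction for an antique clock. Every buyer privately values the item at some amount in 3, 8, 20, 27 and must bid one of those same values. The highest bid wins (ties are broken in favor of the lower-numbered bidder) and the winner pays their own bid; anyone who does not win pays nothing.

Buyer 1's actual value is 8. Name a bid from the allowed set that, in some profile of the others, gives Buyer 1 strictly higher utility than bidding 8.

3

Suppose Buyer 2 bids 3.
Bid 8: wins, pays 8, utility 8 - 8 = 0.
Bid 3: wins, pays 3, utility 8 - 3 = 5.
So bidding 3 beats truth here (5 > 0).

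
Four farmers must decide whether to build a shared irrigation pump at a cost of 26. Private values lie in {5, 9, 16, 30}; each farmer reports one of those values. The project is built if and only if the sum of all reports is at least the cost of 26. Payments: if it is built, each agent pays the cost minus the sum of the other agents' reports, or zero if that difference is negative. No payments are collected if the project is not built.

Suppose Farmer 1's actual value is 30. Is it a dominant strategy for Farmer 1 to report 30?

Yes

Check each profile of the others' reports and compare truth against every alternative report.
Others report (5, 5, 16): truth gives 30, best alternative gives 30.
Others report (5, 5, 30): truth gives 30, best alternative gives 30.
Others report (5, 9, 16): truth gives 30, best alternative gives 30.
Others report (5, 9, 30): truth gives 30, best alternative gives 30.
Others report (5, 16, 5): truth gives 30, best alternative gives 30.
Others report (5, 16, 9): truth gives 30, best alternative gives 30.
(Remaining 58 profiles checked similarly; truth is weakly best in each.)
In every case the truthful report is at least as good as any alternative, so it is a dominant strategy.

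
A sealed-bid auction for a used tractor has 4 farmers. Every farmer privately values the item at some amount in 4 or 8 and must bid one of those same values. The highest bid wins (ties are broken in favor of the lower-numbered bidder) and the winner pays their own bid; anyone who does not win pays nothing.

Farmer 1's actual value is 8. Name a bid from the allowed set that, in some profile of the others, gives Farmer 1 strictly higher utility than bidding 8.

Suppose Farmer 2 bids 4, Farmer 3 bids 4 and Farmer 4 bids 4.
Bid 8: wins, pays 8, utility 8 - 8 = 0.
Bid 4: wins, pays 4, utility 8 - 4 = 4.
So bidding 4 beats truth here (4 > 0).

4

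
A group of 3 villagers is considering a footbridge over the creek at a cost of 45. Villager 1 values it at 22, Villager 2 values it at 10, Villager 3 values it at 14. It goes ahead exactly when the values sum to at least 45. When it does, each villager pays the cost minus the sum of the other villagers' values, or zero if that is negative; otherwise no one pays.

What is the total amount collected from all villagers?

43

Total value 46 ≥ cost 45, so it is built.
Villager 1: others sum to 24; max(0, 45 - 24) = 21.
Villager 2: others sum to 36; max(0, 45 - 36) = 9.
Villager 3: others sum to 32; max(0, 45 - 32) = 13.
Total collected = 21 + 9 + 13 = 43.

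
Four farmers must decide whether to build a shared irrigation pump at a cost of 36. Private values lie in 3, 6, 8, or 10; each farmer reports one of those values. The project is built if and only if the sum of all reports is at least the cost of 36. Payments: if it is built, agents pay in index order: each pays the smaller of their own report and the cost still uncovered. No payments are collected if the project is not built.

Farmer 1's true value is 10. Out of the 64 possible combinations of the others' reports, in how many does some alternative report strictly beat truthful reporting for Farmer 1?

Others report (8, 10, 10): truth gives 0; report 8 gives 2 > 0. Violating.
Others report (10, 8, 10): truth gives 0; report 8 gives 2 > 0. Violating.
Others report (10, 10, 8): truth gives 0; report 8 gives 2 > 0. Violating.
Others report (10, 10, 10): truth gives 0; report 6 gives 4 > 0. Violating.
Others report (3, 3, 3): truth gives 0; no alternative beats it.
Others report (3, 3, 6): truth gives 0; no alternative beats it.
(Checking all 64 profiles: 4 have a profitable deviation, 60 do not.)

4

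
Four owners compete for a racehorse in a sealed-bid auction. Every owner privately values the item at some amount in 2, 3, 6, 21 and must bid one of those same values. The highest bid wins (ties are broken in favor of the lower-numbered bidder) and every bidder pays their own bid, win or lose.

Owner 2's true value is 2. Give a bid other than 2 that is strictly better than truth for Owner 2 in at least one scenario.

3

Suppose Owner 1 bids 2, Owner 3 bids 2 and Owner 4 bids 2.
Bid 2: loses but pays 2, utility -2.
Bid 3: wins, pays 3, utility 2 - 3 = -1.
So bidding 3 beats truth here (-1 > -2).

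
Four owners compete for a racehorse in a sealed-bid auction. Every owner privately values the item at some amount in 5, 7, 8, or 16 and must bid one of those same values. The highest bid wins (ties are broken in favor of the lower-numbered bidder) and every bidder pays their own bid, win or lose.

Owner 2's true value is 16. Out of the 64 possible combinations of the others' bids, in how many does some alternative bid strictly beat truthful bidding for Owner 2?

Others bid (5, 5, 5): truth gives 0; bid 7 gives 9 > 0. Violating.
Others bid (5, 5, 7): truth gives 0; bid 7 gives 9 > 0. Violating.
Others bid (5, 5, 8): truth gives 0; bid 8 gives 8 > 0. Violating.
Others bid (5, 7, 5): truth gives 0; bid 7 gives 9 > 0. Violating.
Others bid (5, 5, 16): truth gives 0; no alternative beats it.
Others bid (5, 7, 16): truth gives 0; no alternative beats it.
(Checking all 64 profiles: 34 have a profitable deviation, 30 do not.)

34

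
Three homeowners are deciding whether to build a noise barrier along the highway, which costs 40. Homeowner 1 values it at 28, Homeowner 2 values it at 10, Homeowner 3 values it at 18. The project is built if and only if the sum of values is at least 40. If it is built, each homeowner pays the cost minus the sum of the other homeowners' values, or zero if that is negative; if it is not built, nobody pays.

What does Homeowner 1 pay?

12

Total value 56 ≥ cost 40, so the project is built.
The other homeowners' values sum to 28.
Cost minus that sum is 40 - 28 = 12.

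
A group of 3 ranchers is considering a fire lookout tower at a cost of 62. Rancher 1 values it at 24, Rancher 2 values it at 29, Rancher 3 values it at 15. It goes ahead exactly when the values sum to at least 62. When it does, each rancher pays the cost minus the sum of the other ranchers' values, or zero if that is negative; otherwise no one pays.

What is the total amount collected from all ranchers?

50

Total value 68 ≥ cost 62, so it is built.
Rancher 1: others sum to 44; max(0, 62 - 44) = 18.
Rancher 2: others sum to 39; max(0, 62 - 39) = 23.
Rancher 3: others sum to 53; max(0, 62 - 53) = 9.
Total collected = 18 + 23 + 9 = 50.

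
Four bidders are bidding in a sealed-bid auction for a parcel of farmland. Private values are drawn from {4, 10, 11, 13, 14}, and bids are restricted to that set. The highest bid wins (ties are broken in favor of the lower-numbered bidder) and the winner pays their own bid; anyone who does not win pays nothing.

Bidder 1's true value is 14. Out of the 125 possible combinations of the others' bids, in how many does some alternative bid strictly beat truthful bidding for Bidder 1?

64

Others bid (4, 4, 4): truth gives 0; bid 4 gives 10 > 0. Violating.
Others bid (4, 4, 10): truth gives 0; bid 10 gives 4 > 0. Violating.
Others bid (4, 4, 11): truth gives 0; bid 11 gives 3 > 0. Violating.
Others bid (4, 4, 13): truth gives 0; bid 13 gives 1 > 0. Violating.
Others bid (4, 4, 14): truth gives 0; no alternative beats it.
Others bid (4, 10, 14): truth gives 0; no alternative beats it.
(Checking all 125 profiles: 64 have a profitable deviation, 61 do not.)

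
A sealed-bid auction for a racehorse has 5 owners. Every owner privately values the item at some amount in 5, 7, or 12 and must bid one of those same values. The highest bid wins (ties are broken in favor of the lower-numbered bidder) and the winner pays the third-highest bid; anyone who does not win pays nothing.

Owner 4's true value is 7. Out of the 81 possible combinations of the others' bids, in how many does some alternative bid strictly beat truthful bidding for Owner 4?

4

Others bid (5, 5, 5, 12): truth gives 0; bid 12 gives 2 > 0. Violating.
Others bid (5, 5, 7, 5): truth gives 0; bid 12 gives 2 > 0. Violating.
Others bid (5, 7, 5, 5): truth gives 0; bid 12 gives 2 > 0. Violating.
Others bid (7, 5, 5, 5): truth gives 0; bid 12 gives 2 > 0. Violating.
Others bid (5, 5, 5, 5): truth gives 2; no alternative beats it.
Others bid (5, 5, 5, 7): truth gives 2; no alternative beats it.
(Checking all 81 profiles: 4 have a profitable deviation, 77 do not.)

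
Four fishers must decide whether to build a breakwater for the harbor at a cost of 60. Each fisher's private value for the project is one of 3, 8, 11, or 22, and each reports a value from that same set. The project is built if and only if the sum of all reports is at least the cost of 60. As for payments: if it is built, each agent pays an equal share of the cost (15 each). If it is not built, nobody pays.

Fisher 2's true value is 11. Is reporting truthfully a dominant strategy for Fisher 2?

No

Consider the case where Fisher 1 reports 8, Fisher 3 reports 22 and Fisher 4 reports 22.
Truthful report 11: project built, pays 15, utility 11 - 15 = -4.
Report 3 instead: project not built, utility 0.
Since 0 > -4, reporting 3 is strictly better here, so truthful reporting is not dominant.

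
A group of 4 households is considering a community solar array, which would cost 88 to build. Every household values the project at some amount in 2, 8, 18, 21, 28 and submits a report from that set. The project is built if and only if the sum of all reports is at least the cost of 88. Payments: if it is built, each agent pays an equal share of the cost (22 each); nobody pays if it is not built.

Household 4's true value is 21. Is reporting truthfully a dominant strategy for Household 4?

Consider the case where Household 1 reports 18, Household 2 reports 21 and Household 3 reports 28.
Truthful report 21: project built, pays 22, utility 21 - 22 = -1.
Report 2 instead: project not built, utility 0.
Since 0 > -1, reporting 2 is strictly better here, so truthful reporting is not dominant.

No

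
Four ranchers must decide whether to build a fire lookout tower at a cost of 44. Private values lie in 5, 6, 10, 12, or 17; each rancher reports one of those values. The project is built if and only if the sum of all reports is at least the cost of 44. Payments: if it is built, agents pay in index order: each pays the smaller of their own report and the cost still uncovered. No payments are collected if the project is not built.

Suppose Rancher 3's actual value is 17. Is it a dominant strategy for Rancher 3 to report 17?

Consider the case where Rancher 1 reports 5, Rancher 2 reports 10 and Rancher 4 reports 17.
Truthful report 17: project built, pays 17, utility 17 - 17 = 0.
Report 12 instead: project built, pays 12, utility 17 - 12 = 5.
Since 5 > 0, reporting 12 is strictly better here, so truthful reporting is not dominant.

No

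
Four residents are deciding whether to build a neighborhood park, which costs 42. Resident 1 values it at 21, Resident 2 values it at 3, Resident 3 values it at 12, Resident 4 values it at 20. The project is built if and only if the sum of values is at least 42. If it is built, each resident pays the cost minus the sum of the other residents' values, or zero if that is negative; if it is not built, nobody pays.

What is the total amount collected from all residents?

Total value 56 ≥ cost 42, so it is built.
Resident 1: others sum to 35; max(0, 42 - 35) = 7.
Resident 2: others sum to 53; max(0, 42 - 53) = 0.
Resident 3: others sum to 44; max(0, 42 - 44) = 0.
Resident 4: others sum to 36; max(0, 42 - 36) = 6.
Total collected = 7 + 0 + 0 + 6 = 13.

13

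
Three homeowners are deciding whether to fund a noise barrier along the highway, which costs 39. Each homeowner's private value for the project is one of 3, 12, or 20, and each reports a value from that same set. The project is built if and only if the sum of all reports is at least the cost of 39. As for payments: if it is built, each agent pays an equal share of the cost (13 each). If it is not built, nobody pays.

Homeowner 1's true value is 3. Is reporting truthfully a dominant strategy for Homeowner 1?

Check each profile of the others' reports and compare truth against every alternative report.
Others report (12, 20): truth gives 0, best alternative gives -10.
Others report (20, 12): truth gives 0, best alternative gives -10.
Others report (20, 20): truth gives -10, best alternative gives -10.
Others report (3, 3): truth gives 0, best alternative gives 0.
Others report (3, 12): truth gives 0, best alternative gives 0.
Others report (3, 20): truth gives 0, best alternative gives 0.
(Remaining 3 profiles checked similarly; truth is weakly best in each.)
In every case the truthful report is at least as good as any alternative, so it is a dominant strategy.

Yes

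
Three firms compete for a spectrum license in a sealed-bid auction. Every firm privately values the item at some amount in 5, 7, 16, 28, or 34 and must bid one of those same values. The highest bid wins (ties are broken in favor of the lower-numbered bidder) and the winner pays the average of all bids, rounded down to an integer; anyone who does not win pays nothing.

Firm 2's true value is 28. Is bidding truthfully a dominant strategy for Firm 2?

No

Consider the case where Firm 1 bids 5 and Firm 3 bids 5.
Truthful bid 28: wins, pays 12, utility 28 - 12 = 16.
Bid 7 instead: wins, pays 5, utility 28 - 5 = 23.
Since 23 > 16, bidding 7 is strictly better here, so truthful bidding is not dominant.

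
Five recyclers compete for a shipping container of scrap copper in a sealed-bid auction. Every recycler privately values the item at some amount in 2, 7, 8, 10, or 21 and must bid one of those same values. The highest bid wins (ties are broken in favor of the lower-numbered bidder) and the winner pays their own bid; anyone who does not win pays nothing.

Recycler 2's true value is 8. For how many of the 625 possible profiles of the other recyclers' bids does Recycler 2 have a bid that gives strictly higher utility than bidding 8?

Others bid (2, 2, 2, 2): truth gives 0; bid 7 gives 1 > 0. Violating.
Others bid (2, 2, 2, 7): truth gives 0; bid 7 gives 1 > 0. Violating.
Others bid (2, 2, 7, 2): truth gives 0; bid 7 gives 1 > 0. Violating.
Others bid (2, 2, 7, 7): truth gives 0; bid 7 gives 1 > 0. Violating.
Others bid (2, 2, 2, 8): truth gives 0; no alternative beats it.
Others bid (2, 2, 2, 10): truth gives 0; no alternative beats it.
(Checking all 625 profiles: 8 have a profitable deviation, 617 do not.)

8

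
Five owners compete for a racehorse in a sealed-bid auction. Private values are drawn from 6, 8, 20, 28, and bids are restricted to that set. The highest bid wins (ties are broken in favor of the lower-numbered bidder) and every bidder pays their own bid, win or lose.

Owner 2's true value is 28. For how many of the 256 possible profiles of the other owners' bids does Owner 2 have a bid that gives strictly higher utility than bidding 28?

118

Others bid (6, 6, 6, 6): truth gives 0; bid 8 gives 20 > 0. Violating.
Others bid (6, 6, 6, 8): truth gives 0; bid 8 gives 20 > 0. Violating.
Others bid (6, 6, 6, 20): truth gives 0; bid 20 gives 8 > 0. Violating.
Others bid (6, 6, 8, 6): truth gives 0; bid 8 gives 20 > 0. Violating.
Others bid (6, 6, 6, 28): truth gives 0; no alternative beats it.
Others bid (6, 6, 8, 28): truth gives 0; no alternative beats it.
(Checking all 256 profiles: 118 have a profitable deviation, 138 do not.)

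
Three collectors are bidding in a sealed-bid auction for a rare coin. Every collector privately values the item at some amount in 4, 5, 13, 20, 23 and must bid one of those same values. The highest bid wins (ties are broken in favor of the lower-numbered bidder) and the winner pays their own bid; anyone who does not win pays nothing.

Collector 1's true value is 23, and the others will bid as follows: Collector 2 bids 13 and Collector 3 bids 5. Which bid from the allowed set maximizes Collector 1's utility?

Bid 4: loses, pays 0, utility 0.
Bid 5: loses, pays 0, utility 0.
Bid 13: wins, pays 13, utility 23 - 13 = 10.
Bid 20: wins, pays 20, utility 23 - 20 = 3.
Bid 23: wins, pays 23, utility 23 - 23 = 0.
The best choice is 13 with utility 10.

13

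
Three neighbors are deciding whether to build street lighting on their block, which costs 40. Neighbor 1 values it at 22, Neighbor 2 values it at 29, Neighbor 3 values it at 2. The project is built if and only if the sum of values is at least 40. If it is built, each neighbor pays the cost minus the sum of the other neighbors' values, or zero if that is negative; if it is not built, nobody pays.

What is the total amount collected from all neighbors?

25

Total value 53 ≥ cost 40, so it is built.
Neighbor 1: others sum to 31; max(0, 40 - 31) = 9.
Neighbor 2: others sum to 24; max(0, 40 - 24) = 16.
Neighbor 3: others sum to 51; max(0, 40 - 51) = 0.
Total collected = 9 + 16 + 0 = 25.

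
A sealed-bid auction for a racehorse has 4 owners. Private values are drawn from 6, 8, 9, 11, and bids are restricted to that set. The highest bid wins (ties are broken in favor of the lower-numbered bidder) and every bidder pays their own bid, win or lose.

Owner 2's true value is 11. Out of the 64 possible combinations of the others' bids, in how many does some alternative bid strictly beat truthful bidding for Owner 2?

34

Others bid (6, 6, 6): truth gives 0; bid 8 gives 3 > 0. Violating.
Others bid (6, 6, 8): truth gives 0; bid 8 gives 3 > 0. Violating.
Others bid (6, 6, 9): truth gives 0; bid 9 gives 2 > 0. Violating.
Others bid (6, 8, 6): truth gives 0; bid 8 gives 3 > 0. Violating.
Others bid (6, 6, 11): truth gives 0; no alternative beats it.
Others bid (6, 8, 11): truth gives 0; no alternative beats it.
(Checking all 64 profiles: 34 have a profitable deviation, 30 do not.)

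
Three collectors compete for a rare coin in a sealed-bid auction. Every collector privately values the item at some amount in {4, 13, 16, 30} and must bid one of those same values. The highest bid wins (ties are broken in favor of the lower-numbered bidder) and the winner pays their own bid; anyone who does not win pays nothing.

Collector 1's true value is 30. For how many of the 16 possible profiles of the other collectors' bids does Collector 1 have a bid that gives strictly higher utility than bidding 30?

9

Others bid (4, 4): truth gives 0; bid 4 gives 26 > 0. Violating.
Others bid (4, 13): truth gives 0; bid 13 gives 17 > 0. Violating.
Others bid (4, 16): truth gives 0; bid 16 gives 14 > 0. Violating.
Others bid (13, 4): truth gives 0; bid 13 gives 17 > 0. Violating.
Others bid (4, 30): truth gives 0; no alternative beats it.
Others bid (13, 30): truth gives 0; no alternative beats it.
(Checking all 16 profiles: 9 have a profitable deviation, 7 do not.)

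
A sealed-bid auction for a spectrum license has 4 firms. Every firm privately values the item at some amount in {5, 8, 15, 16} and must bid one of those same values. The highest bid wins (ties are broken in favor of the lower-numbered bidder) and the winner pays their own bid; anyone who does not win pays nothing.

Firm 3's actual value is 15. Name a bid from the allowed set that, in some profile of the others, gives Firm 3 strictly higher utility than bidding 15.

8

Suppose Firm 1 bids 5, Firm 2 bids 5 and Firm 4 bids 5.
Bid 15: wins, pays 15, utility 15 - 15 = 0.
Bid 8: wins, pays 8, utility 15 - 8 = 7.
So bidding 8 beats truth here (7 > 0).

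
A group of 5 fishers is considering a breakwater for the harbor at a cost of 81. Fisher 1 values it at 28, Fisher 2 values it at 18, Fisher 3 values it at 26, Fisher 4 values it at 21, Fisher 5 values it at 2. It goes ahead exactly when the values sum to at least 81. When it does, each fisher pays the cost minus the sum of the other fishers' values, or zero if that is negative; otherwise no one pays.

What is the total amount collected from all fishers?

Total value 95 ≥ cost 81, so it is built.
Fisher 1: others sum to 67; max(0, 81 - 67) = 14.
Fisher 2: others sum to 77; max(0, 81 - 77) = 4.
Fisher 3: others sum to 69; max(0, 81 - 69) = 12.
Fisher 4: others sum to 74; max(0, 81 - 74) = 7.
Fisher 5: others sum to 93; max(0, 81 - 93) = 0.
Total collected = 14 + 4 + 12 + 7 + 0 = 37.

37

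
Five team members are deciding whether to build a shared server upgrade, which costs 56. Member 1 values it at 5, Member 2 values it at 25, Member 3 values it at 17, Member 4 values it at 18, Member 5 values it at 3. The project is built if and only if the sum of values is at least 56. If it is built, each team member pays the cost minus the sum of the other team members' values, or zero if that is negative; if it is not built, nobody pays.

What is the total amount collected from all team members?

Total value 68 ≥ cost 56, so it is built.
Member 1: others sum to 63; max(0, 56 - 63) = 0.
Member 2: others sum to 43; max(0, 56 - 43) = 13.
Member 3: others sum to 51; max(0, 56 - 51) = 5.
Member 4: others sum to 50; max(0, 56 - 50) = 6.
Member 5: others sum to 65; max(0, 56 - 65) = 0.
Total collected = 0 + 13 + 5 + 6 + 0 = 24.

24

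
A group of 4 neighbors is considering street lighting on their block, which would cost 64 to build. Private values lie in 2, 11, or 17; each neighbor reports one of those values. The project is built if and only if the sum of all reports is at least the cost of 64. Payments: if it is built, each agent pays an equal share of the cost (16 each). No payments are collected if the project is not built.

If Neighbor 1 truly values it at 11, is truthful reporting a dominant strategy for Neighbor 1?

Check each profile of the others' reports and compare truth against every alternative report.
Others report (2, 2, 2): truth gives 0, best alternative gives 0.
Others report (2, 2, 11): truth gives 0, best alternative gives 0.
Others report (2, 2, 17): truth gives 0, best alternative gives 0.
Others report (2, 11, 2): truth gives 0, best alternative gives 0.
Others report (2, 11, 11): truth gives 0, best alternative gives 0.
Others report (2, 11, 17): truth gives 0, best alternative gives 0.
(Remaining 21 profiles checked similarly; truth is weakly best in each.)
In every case the truthful report is at least as good as any alternative, so it is a dominant strategy.

Yes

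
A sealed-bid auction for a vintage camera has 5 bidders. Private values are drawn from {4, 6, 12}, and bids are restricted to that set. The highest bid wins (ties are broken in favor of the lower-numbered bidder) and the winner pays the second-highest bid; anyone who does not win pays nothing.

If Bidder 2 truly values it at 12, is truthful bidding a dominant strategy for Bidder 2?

Check each profile of the others' bids and compare truth against every alternative bid.
Others bid (6, 4, 4, 4): truth gives 6, best alternative gives 0.
Others bid (6, 4, 4, 6): truth gives 6, best alternative gives 0.
Others bid (6, 4, 6, 4): truth gives 6, best alternative gives 0.
Others bid (6, 4, 6, 6): truth gives 6, best alternative gives 0.
Others bid (6, 6, 4, 4): truth gives 6, best alternative gives 0.
Others bid (6, 6, 4, 6): truth gives 6, best alternative gives 0.
(Remaining 75 profiles checked similarly; truth is weakly best in each.)
In every case the truthful bid is at least as good as any alternative, so it is a dominant strategy.

Yes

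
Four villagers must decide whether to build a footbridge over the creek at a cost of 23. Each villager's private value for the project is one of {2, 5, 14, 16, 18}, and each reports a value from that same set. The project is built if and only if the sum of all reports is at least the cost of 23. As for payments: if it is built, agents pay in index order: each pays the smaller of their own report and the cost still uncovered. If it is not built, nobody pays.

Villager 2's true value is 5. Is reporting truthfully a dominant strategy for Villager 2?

Consider the case where Villager 1 reports 2, Villager 3 reports 2 and Villager 4 reports 18.
Truthful report 5: project built, pays 5, utility 5 - 5 = 0.
Report 2 instead: project built, pays 2, utility 5 - 2 = 3.
Since 3 > 0, reporting 2 is strictly better here, so truthful reporting is not dominant.

No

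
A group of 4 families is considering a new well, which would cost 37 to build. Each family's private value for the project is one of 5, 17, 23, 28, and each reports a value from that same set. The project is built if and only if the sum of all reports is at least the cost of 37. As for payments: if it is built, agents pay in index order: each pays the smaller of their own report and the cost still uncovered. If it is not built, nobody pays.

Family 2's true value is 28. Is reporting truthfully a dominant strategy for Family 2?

No

Consider the case where Family 1 reports 5, Family 3 reports 5 and Family 4 reports 5.
Truthful report 28: project built, pays 28, utility 28 - 28 = 0.
Report 23 instead: project built, pays 23, utility 28 - 23 = 5.
Since 5 > 0, reporting 23 is strictly better here, so truthful reporting is not dominant.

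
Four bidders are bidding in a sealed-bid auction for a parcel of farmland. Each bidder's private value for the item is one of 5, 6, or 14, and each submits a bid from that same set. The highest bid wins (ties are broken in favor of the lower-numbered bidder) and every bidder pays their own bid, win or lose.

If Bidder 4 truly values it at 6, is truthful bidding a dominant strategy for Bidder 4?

No

Consider the case where Bidder 1 bids 5, Bidder 2 bids 5 and Bidder 3 bids 6.
Truthful bid 6: loses but pays 6, utility -6.
Bid 5 instead: loses but pays 5, utility -5.
Since -5 > -6, bidding 5 is strictly better here, so truthful bidding is not dominant.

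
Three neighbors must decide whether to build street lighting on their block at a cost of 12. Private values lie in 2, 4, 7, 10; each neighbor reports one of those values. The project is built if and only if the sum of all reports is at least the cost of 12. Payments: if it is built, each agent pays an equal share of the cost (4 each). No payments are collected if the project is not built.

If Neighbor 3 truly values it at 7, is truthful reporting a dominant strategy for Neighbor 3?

No

Consider the case where Neighbor 1 reports 2 and Neighbor 2 reports 2.
Truthful report 7: project not built, utility 0.
Report 10 instead: project built, pays 4, utility 7 - 4 = 3.
Since 3 > 0, reporting 10 is strictly better here, so truthful reporting is not dominant.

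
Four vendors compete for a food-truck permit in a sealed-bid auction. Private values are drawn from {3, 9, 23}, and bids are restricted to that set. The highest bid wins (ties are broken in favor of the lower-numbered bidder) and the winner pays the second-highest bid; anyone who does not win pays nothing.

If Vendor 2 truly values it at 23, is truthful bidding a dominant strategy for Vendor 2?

Check each profile of the others' bids and compare truth against every alternative bid.
Others bid (9, 3, 3): truth gives 14, best alternative gives 0.
Others bid (9, 3, 9): truth gives 14, best alternative gives 0.
Others bid (9, 9, 3): truth gives 14, best alternative gives 0.
Others bid (9, 9, 9): truth gives 14, best alternative gives 0.
Others bid (3, 3, 3): truth gives 20, best alternative gives 20.
Others bid (3, 3, 9): truth gives 14, best alternative gives 14.
(Remaining 21 profiles checked similarly; truth is weakly best in each.)
In every case the truthful bid is at least as good as any alternative, so it is a dominant strategy.

Yes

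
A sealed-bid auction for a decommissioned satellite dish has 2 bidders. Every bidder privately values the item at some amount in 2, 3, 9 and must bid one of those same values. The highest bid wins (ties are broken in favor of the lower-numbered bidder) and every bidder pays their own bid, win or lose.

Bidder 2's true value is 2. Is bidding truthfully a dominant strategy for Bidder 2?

No

Consider the case where Bidder 1 bids 2.
Truthful bid 2: loses but pays 2, utility -2.
Bid 3 instead: wins, pays 3, utility 2 - 3 = -1.
Since -1 > -2, bidding 3 is strictly better here, so truthful bidding is not dominant.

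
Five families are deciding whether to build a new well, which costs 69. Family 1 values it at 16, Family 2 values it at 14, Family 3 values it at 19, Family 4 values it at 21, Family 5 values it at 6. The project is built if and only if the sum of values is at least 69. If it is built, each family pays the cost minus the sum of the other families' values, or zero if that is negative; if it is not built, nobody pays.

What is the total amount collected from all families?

Total value 76 ≥ cost 69, so it is built.
Family 1: others sum to 60; max(0, 69 - 60) = 9.
Family 2: others sum to 62; max(0, 69 - 62) = 7.
Family 3: others sum to 57; max(0, 69 - 57) = 12.
Family 4: others sum to 55; max(0, 69 - 55) = 14.
Family 5: others sum to 70; max(0, 69 - 70) = 0.
Total collected = 9 + 7 + 12 + 14 + 0 = 42.

42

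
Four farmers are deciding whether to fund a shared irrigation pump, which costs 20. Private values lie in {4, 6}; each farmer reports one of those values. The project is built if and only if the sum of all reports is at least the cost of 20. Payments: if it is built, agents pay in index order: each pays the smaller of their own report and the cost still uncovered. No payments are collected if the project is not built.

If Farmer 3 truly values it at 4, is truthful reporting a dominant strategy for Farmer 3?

Yes

Check each profile of the others' reports and compare truth against every alternative report.
Others report (4, 4, 6): truth gives 0, best alternative gives -2.
Others report (4, 6, 4): truth gives 0, best alternative gives -2.
Others report (4, 6, 6): truth gives 0, best alternative gives -2.
Others report (6, 4, 4): truth gives 0, best alternative gives -2.
Others report (6, 4, 6): truth gives 0, best alternative gives -2.
Others report (6, 6, 4): truth gives 0, best alternative gives -2.
(Remaining 2 profiles checked similarly; truth is weakly best in each.)
In every case the truthful report is at least as good as any alternative, so it is a dominant strategy.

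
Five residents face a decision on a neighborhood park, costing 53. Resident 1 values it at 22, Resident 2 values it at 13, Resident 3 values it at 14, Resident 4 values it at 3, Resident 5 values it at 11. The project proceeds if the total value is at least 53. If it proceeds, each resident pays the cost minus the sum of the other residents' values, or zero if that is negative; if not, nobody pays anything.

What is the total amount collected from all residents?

Total value 63 ≥ cost 53, so it is built.
Resident 1: others sum to 41; max(0, 53 - 41) = 12.
Resident 2: others sum to 50; max(0, 53 - 50) = 3.
Resident 3: others sum to 49; max(0, 53 - 49) = 4.
Resident 4: others sum to 60; max(0, 53 - 60) = 0.
Resident 5: others sum to 52; max(0, 53 - 52) = 1.
Total collected = 12 + 3 + 4 + 0 + 1 = 20.

20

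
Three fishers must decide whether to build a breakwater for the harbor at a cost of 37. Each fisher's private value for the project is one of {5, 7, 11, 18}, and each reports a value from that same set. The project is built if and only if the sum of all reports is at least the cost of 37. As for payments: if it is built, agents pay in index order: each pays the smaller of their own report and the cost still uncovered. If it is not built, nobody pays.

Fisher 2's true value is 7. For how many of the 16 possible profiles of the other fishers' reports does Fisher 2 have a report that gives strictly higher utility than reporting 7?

1

Others report (18, 18): truth gives 0; report 5 gives 2 > 0. Violating.
Others report (5, 5): truth gives 0; no alternative beats it.
Others report (5, 7): truth gives 0; no alternative beats it.
(Checking all 16 profiles: 1 has a profitable deviation, 15 do not.)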